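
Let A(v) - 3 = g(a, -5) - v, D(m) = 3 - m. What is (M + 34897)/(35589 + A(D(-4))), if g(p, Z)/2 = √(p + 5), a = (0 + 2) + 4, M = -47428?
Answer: -40537785/115117471 + 25062*√11/1266292181 ≈ -0.35208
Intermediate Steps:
a = 6 (a = 2 + 4 = 6)
g(p, Z) = 2*√(5 + p) (g(p, Z) = 2*√(p + 5) = 2*√(5 + p))
A(v) = 3 - v + 2*√11 (A(v) = 3 + (2*√(5 + 6) - v) = 3 + (2*√11 - v) = 3 + (-v + 2*√11) = 3 - v + 2*√11)
(M + 34897)/(35589 + A(D(-4))) = (-47428 + 34897)/(35589 + (3 - (3 - 1*(-4)) + 2*√11)) = -12531/(35589 + (3 - (3 + 4) + 2*√11)) = -12531/(35589 + (3 - 1*7 + 2*√11)) = -12531/(35589 + (3 - 7 + 2*√11)) = -12531/(35589 + (-4 + 2*√11)) = -12531/(35585 + 2*√11)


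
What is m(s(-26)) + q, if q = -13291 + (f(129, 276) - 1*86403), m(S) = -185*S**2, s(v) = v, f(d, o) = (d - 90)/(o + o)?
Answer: -41354723/184 ≈ -2.2475e+5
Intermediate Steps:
f(d, o) = (-90 + d)/(2*o) (f(d, o) = (-90 + d)/((2*o)) = (-90 + d)*(1/(2*o)) = (-90 + d)/(2*o))
q = -18343683/184 (q = -13291 + ((1/2)*(-90 + 129)/276 - 1*86403) = -13291 + ((1/2)*(1/276)*39 - 86403) = -13291 + (13/184 - 86403) = -13291 - 15898139/184 = -18343683/184 ≈ -99694.)
m(s(-26)) + q = -185*(-26)**2 - 18343683/184 = -185*676 - 18343683/184 = -125060 - 18343683/184 = -41354723/184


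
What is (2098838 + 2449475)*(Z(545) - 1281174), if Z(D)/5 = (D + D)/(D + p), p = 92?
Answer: -530269871524492/91 ≈ -5.8271e+12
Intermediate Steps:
Z(D) = 10*D/(92 + D) (Z(D) = 5*((D + D)/(D + 92)) = 5*((2*D)/(92 + D)) = 5*(2*D/(92 + D)) = 10*D/(92 + D))
(2098838 + 2449475)*(Z(545) - 1281174) = (2098838 + 2449475)*(10*545/(92 + 545) - 1281174) = 4548313*(10*545/637 - 1281174) = 4548313*(10*545*(1/637) - 1281174) = 4548313*(5450/637 - 1281174) = 4548313*(-816102388/637) = -530269871524492/91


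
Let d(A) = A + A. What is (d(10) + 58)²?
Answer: 6084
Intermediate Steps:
d(A) = 2*A
(d(10) + 58)² = (2*10 + 58)² = (20 + 58)² = 78² = 6084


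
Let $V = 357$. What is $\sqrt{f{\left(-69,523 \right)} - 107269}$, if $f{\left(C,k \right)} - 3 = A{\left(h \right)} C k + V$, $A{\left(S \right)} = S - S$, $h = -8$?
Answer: $i \sqrt{106909} \approx 326.97 i$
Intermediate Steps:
$A{\left(S \right)} = 0$
$f{\left(C,k \right)} = 360$ ($f{\left(C,k \right)} = 3 + \left(0 C k + 357\right) = 3 + \left(0 k + 357\right) = 3 + \left(0 + 357\right) = 3 + 357 = 360$)
$\sqrt{f{\left(-69,523 \right)} - 107269} = \sqrt{360 - 107269} = \sqrt{-106909} = i \sqrt{106909}$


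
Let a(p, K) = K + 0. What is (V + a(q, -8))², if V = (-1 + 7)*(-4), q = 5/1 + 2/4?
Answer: 1024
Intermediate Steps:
q = 11/2 (q = 5*1 + 2*(¼) = 5 + ½ = 11/2 ≈ 5.5000)
a(p, K) = K
V = -24 (V = 6*(-4) = -24)
(V + a(q, -8))² = (-24 - 8)² = (-32)² = 1024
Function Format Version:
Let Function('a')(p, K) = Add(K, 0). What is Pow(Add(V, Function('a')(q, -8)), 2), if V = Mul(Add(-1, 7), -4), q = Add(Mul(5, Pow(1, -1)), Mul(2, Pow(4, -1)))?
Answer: 1024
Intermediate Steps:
q = Rational(11, 2) (q = Add(Mul(5, 1), Mul(2, Rational(1, 4))) = Add(5, Rational(1, 2)) = Rational(11, 2) ≈ 5.5000)
Function('a')(p, K) = K
V = -24 (V = Mul(6, -4) = -24)
Pow(Add(V, Function('a')(q, -8)), 2) = Pow(Add(-24, -8), 2) = Pow(-32, 2) = 1024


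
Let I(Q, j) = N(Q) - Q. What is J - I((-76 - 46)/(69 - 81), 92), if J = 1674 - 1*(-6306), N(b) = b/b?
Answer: 47935/6 ≈ 7989.2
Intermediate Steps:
N(b) = 1
I(Q, j) = 1 - Q
J = 7980 (J = 1674 + 6306 = 7980)
J - I((-76 - 46)/(69 - 81), 92) = 7980 - (1 - (-76 - 46)/(69 - 81)) = 7980 - (1 - (-122)/(-12)) = 7980 - (1 - (-122)*(-1)/12) = 7980 - (1 - 1*61/6) = 7980 - (1 - 61/6) = 7980 - 1*(-55/6) = 7980 + 55/6 = 47935/6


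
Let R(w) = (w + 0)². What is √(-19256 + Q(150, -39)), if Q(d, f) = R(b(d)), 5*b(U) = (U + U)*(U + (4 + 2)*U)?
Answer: 2*√992245186 ≈ 63000.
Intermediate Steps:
b(U) = 14*U²/5 (b(U) = ((U + U)*(U + (4 + 2)*U))/5 = ((2*U)*(U + 6*U))/5 = ((2*U)*(7*U))/5 = (14*U²)/5 = 14*U²/5)
R(w) = w²
Q(d, f) = 196*d⁴/25 (Q(d, f) = (14*d²/5)² = 196*d⁴/25)
√(-19256 + Q(150, -39)) = √(-19256 + (196/25)*150⁴) = √(-19256 + (196/25)*506250000) = √(-19256 + 3969000000) = √3968980744 = 2*√992245186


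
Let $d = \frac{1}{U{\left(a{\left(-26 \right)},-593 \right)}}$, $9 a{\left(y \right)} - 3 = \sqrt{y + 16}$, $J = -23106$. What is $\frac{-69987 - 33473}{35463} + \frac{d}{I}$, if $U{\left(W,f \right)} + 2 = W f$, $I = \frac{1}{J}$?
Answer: $\frac{12554376826954}{239222723637} - \frac{123316722 i \sqrt{10}}{6745699} \approx 52.48 - 57.809 i$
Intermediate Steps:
$a{\left(y \right)} = \frac{1}{3} + \frac{\sqrt{16 + y}}{9}$ ($a{\left(y \right)} = \frac{1}{3} + \frac{\sqrt{y + 16}}{9} = \frac{1}{3} + \frac{\sqrt{16 + y}}{9}$)
$I = - \frac{1}{23106}$ ($I = \frac{1}{-23106} = - \frac{1}{23106} \approx -4.3279 \cdot 10^{-5}$)
$U{\left(W,f \right)} = -2 + W f$
$d = \frac{1}{- \frac{599}{3} - \frac{593 i \sqrt{10}}{9}}$ ($d = \frac{1}{-2 + \left(\frac{1}{3} + \frac{\sqrt{16 - 26}}{9}\right) \left(-593\right)} = \frac{1}{-2 + \left(\frac{1}{3} + \frac{\sqrt{-10}}{9}\right) \left(-593\right)} = \frac{1}{-2 + \left(\frac{1}{3} + \frac{i \sqrt{10}}{9}\right) \left(-593\right)} = \frac{1}{-2 - \left(\frac{593}{3} + \frac{593 i \sqrt{10}}{9}\right)} = \frac{1}{- \frac{599}{3} - \frac{593 i \sqrt{10}}{9}} \approx -0.0023975 + 0.0025019 i$)
$\frac{-69987 - 33473}{35463} + \frac{d}{I} = \frac{-69987 - 33473}{35463} + \frac{- \frac{16173}{6745699} + \frac{5337 i \sqrt{10}}{6745699}}{- \frac{1}{23106}} = \left(-69987 - 33473\right) \frac{1}{35463} + \left(- \frac{16173}{6745699} + \frac{5337 i \sqrt{10}}{6745699}\right) \left(-23106\right) = \left(-103460\right) \frac{1}{35463} + \left(\frac{373693338}{6745699} - \frac{123316722 i \sqrt{10}}{6745699}\right) = - \frac{103460}{35463} + \left(\frac{373693338}{6745699} - \frac{123316722 i \sqrt{10}}{6745699}\right) = \frac{12554376826954}{239222723637} - \frac{123316722 i \sqrt{10}}{6745699}$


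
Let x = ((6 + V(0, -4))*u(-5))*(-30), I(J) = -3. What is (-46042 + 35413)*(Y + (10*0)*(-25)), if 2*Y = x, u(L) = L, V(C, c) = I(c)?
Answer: -2391525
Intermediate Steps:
V(C, c) = -3
x = 450 (x = ((6 - 3)*(-5))*(-30) = (3*(-5))*(-30) = -15*(-30) = 450)
Y = 225 (Y = (½)*450 = 225)
(-46042 + 35413)*(Y + (10*0)*(-25)) = (-46042 + 35413)*(225 + (10*0)*(-25)) = -10629*(225 + 0*(-25)) = -10629*(225 + 0) = -10629*225 = -2391525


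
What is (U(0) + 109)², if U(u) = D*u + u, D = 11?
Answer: 11881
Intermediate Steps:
U(u) = 12*u (U(u) = 11*u + u = 12*u)
(U(0) + 109)² = (12*0 + 109)² = (0 + 109)² = 109² = 11881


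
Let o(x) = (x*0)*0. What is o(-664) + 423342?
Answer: 423342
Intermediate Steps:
o(x) = 0 (o(x) = 0*0 = 0)
o(-664) + 423342 = 0 + 423342 = 423342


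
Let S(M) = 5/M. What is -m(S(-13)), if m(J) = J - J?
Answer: 0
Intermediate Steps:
m(J) = 0
-m(S(-13)) = -1*0 = 0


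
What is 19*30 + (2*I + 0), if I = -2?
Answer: 566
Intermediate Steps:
19*30 + (2*I + 0) = 19*30 + (2*(-2) + 0) = 570 + (-4 + 0) = 570 - 4 = 566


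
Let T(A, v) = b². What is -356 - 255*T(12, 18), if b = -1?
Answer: -611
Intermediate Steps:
T(A, v) = 1 (T(A, v) = (-1)² = 1)
-356 - 255*T(12, 18) = -356 - 255*1 = -356 - 255 = -611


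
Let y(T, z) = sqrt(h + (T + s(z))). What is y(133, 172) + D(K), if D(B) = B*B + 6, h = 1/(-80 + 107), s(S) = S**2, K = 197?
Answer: 38815 + 2*sqrt(601770)/9 ≈ 38987.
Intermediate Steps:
h = 1/27 ≈ 0.037037
y(T, z) = sqrt(1/27 + T + z**2) (y(T, z) = sqrt(1/27 + (T + z**2)) = sqrt(1/27 + T + z**2))
D(B) = 6 + B**2 (D(B) = B**2 + 6 = 6 + B**2)
y(133, 172) + D(K) = sqrt(3 + 81*133 + 81*172**2)/9 + (6 + 197**2) = sqrt(3 + 10773 + 81*29584)/9 + (6 + 38809) = sqrt(3 + 10773 + 2396304)/9 + 38815 = sqrt(2407080)/9 + 38815 = (2*sqrt(601770))/9 + 38815 = 2*sqrt(601770)/9 + 38815 = 38815 + 2*sqrt(601770)/9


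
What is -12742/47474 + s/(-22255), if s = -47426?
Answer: 983964357/528266935 ≈ 1.8626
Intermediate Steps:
-12742/47474 + s/(-22255) = -12742/47474 - 47426/(-22255) = -12742*1/47474 - 47426*(-1/22255) = -6371/23737 + 47426/22255 = 983964357/528266935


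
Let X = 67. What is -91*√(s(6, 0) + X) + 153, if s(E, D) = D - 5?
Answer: 153 - 91*√62 ≈ -563.54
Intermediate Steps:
s(E, D) = -5 + D
-91*√(s(6, 0) + X) + 153 = -91*√((-5 + 0) + 67) + 153 = -91*√(-5 + 67) + 153 = -91*√62 + 153 = 153 - 91*√62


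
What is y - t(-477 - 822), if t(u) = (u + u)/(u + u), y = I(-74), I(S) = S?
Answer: -75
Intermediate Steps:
y = -74
t(u) = 1 (t(u) = (2*u)/((2*u)) = (2*u)*(1/(2*u)) = 1)
y - t(-477 - 822) = -74 - 1*1 = -74 - 1 = -75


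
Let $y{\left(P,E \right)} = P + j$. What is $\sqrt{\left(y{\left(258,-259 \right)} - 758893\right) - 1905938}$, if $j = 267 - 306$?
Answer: $6 i \sqrt{74017} \approx 1632.4 i$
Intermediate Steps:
$j = -39$ ($j = 267 - 306 = -39$)
$y{\left(P,E \right)} = -39 + P$ ($y{\left(P,E \right)} = P - 39 = -39 + P$)
$\sqrt{\left(y{\left(258,-259 \right)} - 758893\right) - 1905938} = \sqrt{\left(\left(-39 + 258\right) - 758893\right) - 1905938} = \sqrt{\left(219 - 758893\right) - 1905938} = \sqrt{-758674 - 1905938} = \sqrt{-2664612} = 6 i \sqrt{74017}$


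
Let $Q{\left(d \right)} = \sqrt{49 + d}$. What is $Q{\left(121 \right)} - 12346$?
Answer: $-12346 + \sqrt{170} \approx -12333.0$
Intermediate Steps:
$Q{\left(121 \right)} - 12346 = \sqrt{49 + 121} - 12346 = \sqrt{170} - 12346 = -12346 + \sqrt{170}$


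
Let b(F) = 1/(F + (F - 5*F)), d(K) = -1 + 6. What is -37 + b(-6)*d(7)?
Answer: -661/18 ≈ -36.722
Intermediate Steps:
d(K) = 5
b(F) = -1/(3*F) (b(F) = 1/(F - 4*F) = 1/(-3*F) = -1/(3*F))
-37 + b(-6)*d(7) = -37 - ⅓/(-6)*5 = -37 - ⅓*(-⅙)*5 = -37 + (1/18)*5 = -37 + 5/18 = -661/18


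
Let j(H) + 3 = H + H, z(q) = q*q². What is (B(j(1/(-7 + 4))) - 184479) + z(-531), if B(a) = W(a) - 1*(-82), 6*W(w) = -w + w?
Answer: -149905688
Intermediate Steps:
W(w) = 0 (W(w) = (-w + w)/6 = (⅙)*0 = 0)
z(q) = q³
j(H) = -3 + 2*H (j(H) = -3 + (H + H) = -3 + 2*H)
B(a) = 82 (B(a) = 0 - 1*(-82) = 0 + 82 = 82)
(B(j(1/(-7 + 4))) - 184479) + z(-531) = (82 - 184479) + (-531)³ = -184397 - 149721291 = -149905688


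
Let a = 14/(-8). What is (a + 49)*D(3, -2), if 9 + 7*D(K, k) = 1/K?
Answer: -117/2 ≈ -58.500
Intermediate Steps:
a = -7/4 (a = 14*(-⅛) = -7/4 ≈ -1.7500)
D(K, k) = -9/7 + 1/(7*K)
(a + 49)*D(3, -2) = (-7/4 + 49)*((⅐)*(1 - 9*3)/3) = 189*((⅐)*(⅓)*(1 - 27))/4 = 189*((⅐)*(⅓)*(-26))/4 = (189/4)*(-26/21) = -117/2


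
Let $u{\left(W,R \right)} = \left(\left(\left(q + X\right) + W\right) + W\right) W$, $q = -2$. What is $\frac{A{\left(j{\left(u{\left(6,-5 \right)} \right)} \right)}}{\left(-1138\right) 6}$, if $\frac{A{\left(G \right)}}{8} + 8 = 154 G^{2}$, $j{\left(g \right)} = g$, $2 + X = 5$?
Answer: $- \frac{1873856}{1707} \approx -1097.7$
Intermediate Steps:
$X = 3$ ($X = -2 + 5 = 3$)
$u{\left(W,R \right)} = W \left(1 + 2 W\right)$ ($u{\left(W,R \right)} = \left(\left(\left(-2 + 3\right) + W\right) + W\right) W = \left(\left(1 + W\right) + W\right) W = \left(1 + 2 W\right) W = W \left(1 + 2 W\right)$)
$A{\left(G \right)} = -64 + 1232 G^{2}$ ($A{\left(G \right)} = -64 + 8 \cdot 154 G^{2} = -64 + 1232 G^{2}$)
$\frac{A{\left(j{\left(u{\left(6,-5 \right)} \right)} \right)}}{\left(-1138\right) 6} = \frac{-64 + 1232 \left(6 \left(1 + 2 \cdot 6\right)\right)^{2}}{\left(-1138\right) 6} = \frac{-64 + 1232 \left(6 \left(1 + 12\right)\right)^{2}}{-6828} = \left(-64 + 1232 \left(6 \cdot 13\right)^{2}\right) \left(- \frac{1}{6828}\right) = \left(-64 + 1232 \cdot 78^{2}\right) \left(- \frac{1}{6828}\right) = \left(-64 + 1232 \cdot 6084\right) \left(- \frac{1}{6828}\right) = \left(-64 + 7495488\right) \left(- \frac{1}{6828}\right) = 7495424 \left(- \frac{1}{6828}\right) = - \frac{1873856}{1707}$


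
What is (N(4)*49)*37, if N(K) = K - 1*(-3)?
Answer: 12691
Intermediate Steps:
N(K) = 3 + K (N(K) = K + 3 = 3 + K)
(N(4)*49)*37 = ((3 + 4)*49)*37 = (7*49)*37 = 343*37 = 12691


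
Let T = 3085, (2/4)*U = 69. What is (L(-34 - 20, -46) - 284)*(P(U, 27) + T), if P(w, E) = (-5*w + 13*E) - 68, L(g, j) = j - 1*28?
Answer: -958724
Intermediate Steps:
U = 138 (U = 2*69 = 138)
L(g, j) = -28 + j (L(g, j) = j - 28 = -28 + j)
P(w, E) = -68 - 5*w + 13*E
(L(-34 - 20, -46) - 284)*(P(U, 27) + T) = ((-28 - 46) - 284)*((-68 - 5*138 + 13*27) + 3085) = (-74 - 284)*((-68 - 690 + 351) + 3085) = -358*(-407 + 3085) = -358*2678 = -958724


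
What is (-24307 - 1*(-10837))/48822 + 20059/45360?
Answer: 61386883/369094320 ≈ 0.16632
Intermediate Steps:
(-24307 - 1*(-10837))/48822 + 20059/45360 = (-24307 + 10837)*(1/48822) + 20059*(1/45360) = -13470*1/48822 + 20059/45360 = -2245/8137 + 20059/45360 = 61386883/369094320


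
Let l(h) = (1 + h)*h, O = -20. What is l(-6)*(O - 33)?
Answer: -1590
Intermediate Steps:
l(h) = h*(1 + h)
l(-6)*(O - 33) = (-6*(1 - 6))*(-20 - 33) = -6*(-5)*(-53) = 30*(-53) = -1590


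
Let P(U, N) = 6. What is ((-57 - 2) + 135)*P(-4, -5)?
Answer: 456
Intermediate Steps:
((-57 - 2) + 135)*P(-4, -5) = ((-57 - 2) + 135)*6 = (-59 + 135)*6 = 76*6 = 456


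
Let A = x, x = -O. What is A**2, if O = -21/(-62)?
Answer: 441/3844 ≈ 0.11472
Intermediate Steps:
O = 21/62 (O = -21*(-1/62) = 21/62 ≈ 0.33871)
x = -21/62 (x = -1*21/62 = -21/62 ≈ -0.33871)
A = -21/62 ≈ -0.33871
A**2 = (-21/62)**2 = 441/3844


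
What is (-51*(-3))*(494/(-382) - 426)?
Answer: -12486789/191 ≈ -65376.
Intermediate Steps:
(-51*(-3))*(494/(-382) - 426) = 153*(494*(-1/382) - 426) = 153*(-247/191 - 426) = 153*(-81613/191) = -12486789/191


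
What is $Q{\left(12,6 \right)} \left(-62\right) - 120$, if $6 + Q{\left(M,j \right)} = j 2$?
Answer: $-492$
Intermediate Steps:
$Q{\left(M,j \right)} = -6 + 2 j$ ($Q{\left(M,j \right)} = -6 + j 2 = -6 + 2 j$)
$Q{\left(12,6 \right)} \left(-62\right) - 120 = \left(-6 + 2 \cdot 6\right) \left(-62\right) - 120 = \left(-6 + 12\right) \left(-62\right) - 120 = 6 \left(-62\right) - 120 = -372 - 120 = -492$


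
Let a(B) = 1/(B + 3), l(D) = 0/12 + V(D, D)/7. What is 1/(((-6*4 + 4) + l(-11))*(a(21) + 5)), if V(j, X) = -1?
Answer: -56/5687 ≈ -0.0098470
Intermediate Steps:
l(D) = -⅐ (l(D) = 0/12 - 1/7 = 0*(1/12) - 1*⅐ = 0 - ⅐ = -⅐)
a(B) = 1/(3 + B)
1/(((-6*4 + 4) + l(-11))*(a(21) + 5)) = 1/(((-6*4 + 4) - ⅐)*(1/(3 + 21) + 5)) = 1/(((-24 + 4) - ⅐)*(1/24 + 5)) = 1/((-20 - ⅐)*(1/24 + 5)) = 1/(-141/7*121/24) = 1/(-5687/56) = -56/5687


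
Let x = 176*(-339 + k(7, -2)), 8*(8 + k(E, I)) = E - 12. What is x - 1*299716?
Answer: -360898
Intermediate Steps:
k(E, I) = -19/2 + E/8 (k(E, I) = -8 + (E - 12)/8 = -8 + (-12 + E)/8 = -8 + (-3/2 + E/8) = -19/2 + E/8)
x = -61182 (x = 176*(-339 + (-19/2 + (⅛)*7)) = 176*(-339 + (-19/2 + 7/8)) = 176*(-339 - 69/8) = 176*(-2781/8) = -61182)
x - 1*299716 = -61182 - 1*299716 = -61182 - 299716 = -360898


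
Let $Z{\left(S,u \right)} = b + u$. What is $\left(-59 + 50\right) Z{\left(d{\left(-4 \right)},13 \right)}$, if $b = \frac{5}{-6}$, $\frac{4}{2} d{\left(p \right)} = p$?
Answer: $- \frac{219}{2} \approx -109.5$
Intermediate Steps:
$d{\left(p \right)} = \frac{p}{2}$
$b = - \frac{5}{6}$ ($b = 5 \left(- \frac{1}{6}\right) = - \frac{5}{6} \approx -0.83333$)
$Z{\left(S,u \right)} = - \frac{5}{6} + u$
$\left(-59 + 50\right) Z{\left(d{\left(-4 \right)},13 \right)} = \left(-59 + 50\right) \left(- \frac{5}{6} + 13\right) = \left(-9\right) \frac{73}{6} = - \frac{219}{2}$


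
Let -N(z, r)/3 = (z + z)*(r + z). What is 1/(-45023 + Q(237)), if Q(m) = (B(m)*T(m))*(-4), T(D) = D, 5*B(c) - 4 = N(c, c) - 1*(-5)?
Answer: 5/638744897 ≈ 7.8279e-9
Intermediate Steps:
N(z, r) = -6*z*(r + z) (N(z, r) = -3*(z + z)*(r + z) = -3*2*z*(r + z) = -6*z*(r + z))
B(c) = 9/5 - 12*c²/5 (B(c) = ⅘ + (-6*c*(c + c) - 1*(-5))/5 = ⅘ + (-6*c*2*c + 5)/5 = ⅘ + (-12*c² + 5)/5 = ⅘ + (5 - 12*c²)/5 = ⅘ + (1 - 12*c²/5) = 9/5 - 12*c²/5)
Q(m) = -4*m*(9/5 - 12*m²/5) (Q(m) = ((9/5 - 12*m²/5)*m)*(-4) = (m*(9/5 - 12*m²/5))*(-4) = -4*m*(9/5 - 12*m²/5))
1/(-45023 + Q(237)) = 1/(-45023 + (12/5)*237*(-3 + 4*237²)) = 1/(-45023 + (12/5)*237*(-3 + 4*56169)) = 1/(-45023 + (12/5)*237*(-3 + 224676)) = 1/(-45023 + (12/5)*237*224673) = 1/(-45023 + 638970012/5) = 1/(638744897/5) = 5/638744897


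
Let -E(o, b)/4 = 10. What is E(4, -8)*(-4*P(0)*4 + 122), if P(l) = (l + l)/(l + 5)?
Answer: -4880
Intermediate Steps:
E(o, b) = -40 (E(o, b) = -4*10 = -40)
P(l) = 2*l/(5 + l) (P(l) = (2*l)/(5 + l) = 2*l/(5 + l))
E(4, -8)*(-4*P(0)*4 + 122) = -40*(-8*0/(5 + 0)*4 + 122) = -40*(-8*0/5*4 + 122) = -40*(-4*0*4 + 122) = -40*(0*4 + 122) = -40*(0 + 122) = -40*122 = -4880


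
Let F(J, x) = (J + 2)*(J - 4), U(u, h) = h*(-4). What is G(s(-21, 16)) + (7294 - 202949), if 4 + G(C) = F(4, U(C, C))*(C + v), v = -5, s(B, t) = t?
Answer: -195659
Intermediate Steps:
U(u, h) = -4*h
F(J, x) = (-4 + J)*(2 + J) (F(J, x) = (2 + J)*(-4 + J) = (-4 + J)*(2 + J))
G(C) = -4 (G(C) = -4 + (-8 + 4² - 2*4)*(C - 5) = -4 + (-8 + 16 - 8)*(-5 + C) = -4 + 0*(-5 + C) = -4 + 0 = -4)
G(s(-21, 16)) + (7294 - 202949) = -4 + (7294 - 202949) = -4 - 195655 = -195659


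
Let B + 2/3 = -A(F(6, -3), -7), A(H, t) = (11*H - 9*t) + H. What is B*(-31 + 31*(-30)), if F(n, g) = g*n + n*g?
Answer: -1061905/3 ≈ -3.5397e+5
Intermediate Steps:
F(n, g) = 2*g*n (F(n, g) = g*n + g*n = 2*g*n)
A(H, t) = -9*t + 12*H (A(H, t) = (-9*t + 11*H) + H = -9*t + 12*H)
B = 1105/3 (B = -⅔ - (-9*(-7) + 12*(2*(-3)*6)) = -⅔ - (63 + 12*(-36)) = -⅔ - (63 - 432) = -⅔ - 1*(-369) = -⅔ + 369 = 1105/3 ≈ 368.33)
B*(-31 + 31*(-30)) = 1105*(-31 + 31*(-30))/3 = 1105*(-31 - 930)/3 = (1105/3)*(-961) = -1061905/3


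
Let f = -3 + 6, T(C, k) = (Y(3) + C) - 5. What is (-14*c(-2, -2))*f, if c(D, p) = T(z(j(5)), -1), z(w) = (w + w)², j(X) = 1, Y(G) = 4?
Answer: -126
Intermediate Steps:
z(w) = 4*w² (z(w) = (2*w)² = 4*w²)
T(C, k) = -1 + C (T(C, k) = (4 + C) - 5 = -1 + C)
c(D, p) = 3 (c(D, p) = -1 + 4*1² = -1 + 4*1 = -1 + 4 = 3)
f = 3
(-14*c(-2, -2))*f = -14*3*3 = -42*3 = -126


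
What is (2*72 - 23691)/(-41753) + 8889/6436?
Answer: 522690909/268722308 ≈ 1.9451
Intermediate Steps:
(2*72 - 23691)/(-41753) + 8889/6436 = (144 - 23691)*(-1/41753) + 8889*(1/6436) = -23547*(-1/41753) + 8889/6436 = 23547/41753 + 8889/6436 = 522690909/268722308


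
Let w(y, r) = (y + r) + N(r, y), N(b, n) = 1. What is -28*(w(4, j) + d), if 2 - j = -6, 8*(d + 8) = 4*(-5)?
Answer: -70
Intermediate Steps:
d = -21/2 (d = -8 + (4*(-5))/8 = -8 + (⅛)*(-20) = -8 - 5/2 = -21/2 ≈ -10.500)
j = 8 (j = 2 - 1*(-6) = 2 + 6 = 8)
w(y, r) = 1 + r + y (w(y, r) = (y + r) + 1 = (r + y) + 1 = 1 + r + y)
-28*(w(4, j) + d) = -28*((1 + 8 + 4) - 21/2) = -28*(13 - 21/2) = -28*5/2 = -70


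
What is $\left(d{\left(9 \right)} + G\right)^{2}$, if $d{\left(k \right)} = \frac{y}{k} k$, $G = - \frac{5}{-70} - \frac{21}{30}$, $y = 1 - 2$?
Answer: $\frac{3249}{1225} \approx 2.6522$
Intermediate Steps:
$y = -1$ ($y = 1 - 2 = -1$)
$G = - \frac{22}{35}$ ($G = \left(-5\right) \left(- \frac{1}{70}\right) - \frac{7}{10} = \frac{1}{14} - \frac{7}{10} = - \frac{22}{35} \approx -0.62857$)
$d{\left(k \right)} = -1$ ($d{\left(k \right)} = - \frac{1}{k} k = -1$)
$\left(d{\left(9 \right)} + G\right)^{2} = \left(-1 - \frac{22}{35}\right)^{2} = \left(- \frac{57}{35}\right)^{2} = \frac{3249}{1225}$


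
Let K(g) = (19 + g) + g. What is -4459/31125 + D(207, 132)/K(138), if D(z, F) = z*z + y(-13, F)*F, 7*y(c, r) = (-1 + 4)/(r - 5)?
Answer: 236896023316/1632537375 ≈ 145.11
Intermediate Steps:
y(c, r) = 3/(7*(-5 + r)) (y(c, r) = ((-1 + 4)/(r - 5))/7 = (3/(-5 + r))/7 = 3/(7*(-5 + r)))
D(z, F) = z² + 3*F/(7*(-5 + F)) (D(z, F) = z*z + (3/(7*(-5 + F)))*F = z² + 3*F/(7*(-5 + F)))
K(g) = 19 + 2*g
-4459/31125 + D(207, 132)/K(138) = -4459/31125 + ((3*132 + 7*207²*(-5 + 132))/(7*(-5 + 132)))/(19 + 2*138) = -4459*1/31125 + ((⅐)*(396 + 7*42849*127)/127)/(19 + 276) = -4459/31125 + ((⅐)*(1/127)*(396 + 38092761))/295 = -4459/31125 + ((⅐)*(1/127)*38093157)*(1/295) = -4459/31125 + (38093157/889)*(1/295) = -4459/31125 + 38093157/262255 = 236896023316/1632537375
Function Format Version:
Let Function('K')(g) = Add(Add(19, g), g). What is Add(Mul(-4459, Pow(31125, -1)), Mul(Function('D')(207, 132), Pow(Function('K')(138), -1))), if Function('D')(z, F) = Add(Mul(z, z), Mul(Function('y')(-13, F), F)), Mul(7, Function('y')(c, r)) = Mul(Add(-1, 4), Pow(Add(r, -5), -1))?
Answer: Rational(236896023316, 1632537375) ≈ 145.11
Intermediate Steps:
Function('y')(c, r) = Mul(Rational(3, 7), Pow(Add(-5, r), -1)) (Function('y')(c, r) = Mul(Rational(1, 7), Mul(Add(-1, 4), Pow(Add(r, -5), -1))) = Mul(Rational(1, 7), Mul(3, Pow(Add(-5, r), -1))) = Mul(Rational(3, 7), Pow(Add(-5, r), -1)))
Function('D')(z, F) = Add(Pow(z, 2), Mul(Rational(3, 7), F, Pow(Add(-5, F), -1))) (Function('D')(z, F) = Add(Mul(z, z), Mul(Mul(Rational(3, 7), Pow(Add(-5, F), -1)), F)) = Add(Pow(z, 2), Mul(Rational(3, 7), F, Pow(Add(-5, F), -1))))
Function('K')(g) = Add(19, Mul(2, g))
Add(Mul(-4459, Pow(31125, -1)), Mul(Function('D')(207, 132), Pow(Function('K')(138), -1))) = Add(Mul(-4459, Pow(31125, -1)), Mul(Mul(Rational(1, 7), Pow(Add(-5, 132), -1), Add(Mul(3, 132), Mul(7, Pow(207, 2), Add(-5, 132)))), Pow(Add(19, Mul(2, 138)), -1))) = Add(Mul(-4459, Rational(1, 31125)), Mul(Mul(Rational(1, 7), Pow(127, -1), Add(396, Mul(7, 42849, 127))), Pow(Add(19, 276), -1))) = Add(Rational(-4459, 31125), Mul(Mul(Rational(1, 7), Rational(1, 127), Add(396, 38092761)), Pow(295, -1))) = Add(Rational(-4459, 31125), Mul(Mul(Rational(1, 7), Rational(1, 127), 38093157), Rational(1, 295))) = Add(Rational(-4459, 31125), Mul(Rational(38093157, 889), Rational(1, 295))) = Add(Rational(-4459, 31125), Rational(38093157, 262255)) = Rational(236896023316, 1632537375)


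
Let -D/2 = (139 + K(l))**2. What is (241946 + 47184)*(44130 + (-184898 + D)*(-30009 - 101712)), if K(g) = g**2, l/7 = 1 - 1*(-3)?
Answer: 71932326910050780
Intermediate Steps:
l = 28 (l = 7*(1 - 1*(-3)) = 7*(1 + 3) = 7*4 = 28)
D = -1703858 (D = -2*(139 + 28**2)**2 = -2*(139 + 784)**2 = -2*923**2 = -2*851929 = -1703858)
(241946 + 47184)*(44130 + (-184898 + D)*(-30009 - 101712)) = (241946 + 47184)*(44130 + (-184898 - 1703858)*(-30009 - 101712)) = 289130*(44130 - 1888756*(-131721)) = 289130*(44130 + 248788829076) = 289130*248788873206 = 71932326910050780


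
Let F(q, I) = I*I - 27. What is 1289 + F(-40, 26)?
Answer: 1938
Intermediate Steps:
F(q, I) = -27 + I² (F(q, I) = I² - 27 = -27 + I²)
1289 + F(-40, 26) = 1289 + (-27 + 26²) = 1289 + (-27 + 676) = 1289 + 649 = 1938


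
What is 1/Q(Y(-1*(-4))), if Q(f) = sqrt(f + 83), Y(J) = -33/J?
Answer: 2*sqrt(299)/299 ≈ 0.11566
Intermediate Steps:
Q(f) = sqrt(83 + f)
1/Q(Y(-1*(-4))) = 1/(sqrt(83 - 33/((-1*(-4))))) = 1/(sqrt(83 - 33/4)) = 1/(sqrt(299/4)) = 1/(sqrt(299)/2) = 2*sqrt(299)/299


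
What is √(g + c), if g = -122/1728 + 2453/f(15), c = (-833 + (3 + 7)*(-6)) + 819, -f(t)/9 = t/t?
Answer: I*√1796910/72 ≈ 18.618*I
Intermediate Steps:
f(t) = -9 (f(t) = -9*t/t = -9*1 = -9)
c = -74 (c = (-833 + 10*(-6)) + 819 = (-833 - 60) + 819 = -893 + 819 = -74)
g = -235549/864 (g = -122/1728 + 2453/(-9) = -122*1/1728 + 2453*(-⅑) = -61/864 - 2453/9 = -235549/864 ≈ -272.63)
√(g + c) = √(-235549/864 - 74) = √(-299485/864) = I*√1796910/72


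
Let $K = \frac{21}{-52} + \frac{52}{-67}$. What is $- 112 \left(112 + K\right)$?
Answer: $- \frac{10810716}{871} \approx -12412.0$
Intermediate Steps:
$K = - \frac{4111}{3484}$ ($K = 21 \left(- \frac{1}{52}\right) + 52 \left(- \frac{1}{67}\right) = - \frac{21}{52} - \frac{52}{67} = - \frac{4111}{3484} \approx -1.18$)
$- 112 \left(112 + K\right) = - 112 \left(112 - \frac{4111}{3484}\right) = \left(-112\right) \frac{386097}{3484} = - \frac{10810716}{871}$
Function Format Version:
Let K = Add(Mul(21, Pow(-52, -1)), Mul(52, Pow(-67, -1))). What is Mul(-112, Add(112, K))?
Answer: Rational(-10810716, 871) ≈ -12412.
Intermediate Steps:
K = Rational(-4111, 3484) (K = Add(Mul(21, Rational(-1, 52)), Mul(52, Rational(-1, 67))) = Add(Rational(-21, 52), Rational(-52, 67)) = Rational(-4111, 3484) ≈ -1.1800)
Mul(-112, Add(112, K)) = Mul(-112, Add(112, Rational(-4111, 3484))) = Mul(-112, Rational(386097, 3484)) = Rational(-10810716, 871)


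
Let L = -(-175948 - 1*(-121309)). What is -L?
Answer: -54639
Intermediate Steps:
L = 54639 (L = -(-175948 + 121309) = -1*(-54639) = 54639)
-L = -1*54639 = -54639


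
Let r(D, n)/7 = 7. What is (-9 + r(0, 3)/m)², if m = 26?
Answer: 34225/676 ≈ 50.629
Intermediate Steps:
r(D, n) = 49 (r(D, n) = 7*7 = 49)
(-9 + r(0, 3)/m)² = (-9 + 49/26)² = (-185/26)² = 34225/676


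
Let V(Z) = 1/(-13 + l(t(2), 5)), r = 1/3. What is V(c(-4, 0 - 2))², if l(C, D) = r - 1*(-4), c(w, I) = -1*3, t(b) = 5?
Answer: 9/676 ≈ 0.013314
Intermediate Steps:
r = ⅓ (r = 1*(⅓) = ⅓ ≈ 0.33333)
c(w, I) = -3
l(C, D) = 13/3 (l(C, D) = ⅓ - 1*(-4) = ⅓ + 4 = 13/3)
V(Z) = -3/26 (V(Z) = 1/(-13 + 13/3) = 1/(-26/3) = -3/26)
V(c(-4, 0 - 2))² = (-3/26)² = 9/676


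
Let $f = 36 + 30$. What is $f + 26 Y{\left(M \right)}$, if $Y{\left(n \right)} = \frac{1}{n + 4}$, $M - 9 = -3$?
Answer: $\frac{343}{5} \approx 68.6$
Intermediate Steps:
$M = 6$ ($M = 9 - 3 = 6$)
$f = 66$
$Y{\left(n \right)} = \frac{1}{4 + n}$
$f + 26 Y{\left(M \right)} = 66 + \frac{26}{4 + 6} = 66 + \frac{26}{10} = 66 + 26 \cdot \frac{1}{10} = 66 + \frac{13}{5} = \frac{343}{5}$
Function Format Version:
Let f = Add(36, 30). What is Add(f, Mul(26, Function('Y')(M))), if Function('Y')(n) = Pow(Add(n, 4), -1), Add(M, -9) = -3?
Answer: Rational(343, 5) ≈ 68.600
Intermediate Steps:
M = 6 (M = Add(9, -3) = 6)
f = 66
Function('Y')(n) = Pow(Add(4, n), -1)
Add(f, Mul(26, Function('Y')(M))) = Add(66, Mul(26, Pow(Add(4, 6), -1))) = Add(66, Mul(26, Pow(10, -1))) = Add(66, Mul(26, Rational(1, 10))) = Add(66, Rational(13, 5)) = Rational(343, 5)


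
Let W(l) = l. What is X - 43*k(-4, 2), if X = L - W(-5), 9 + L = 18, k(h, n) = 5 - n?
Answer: -115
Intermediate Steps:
L = 9 (L = -9 + 18 = 9)
X = 14 (X = 9 - 1*(-5) = 9 + 5 = 14)
X - 43*k(-4, 2) = 14 - 43*(5 - 1*2) = 14 - 43*(5 - 2) = 14 - 43*3 = 14 - 129 = -115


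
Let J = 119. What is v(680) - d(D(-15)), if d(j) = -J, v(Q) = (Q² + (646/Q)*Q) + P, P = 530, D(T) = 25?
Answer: 463695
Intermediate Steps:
v(Q) = 1176 + Q² (v(Q) = (Q² + (646/Q)*Q) + 530 = (Q² + 646) + 530 = (646 + Q²) + 530 = 1176 + Q²)
d(j) = -119 (d(j) = -1*119 = -119)
v(680) - d(D(-15)) = (1176 + 680²) - 1*(-119) = (1176 + 462400) + 119 = 463576 + 119 = 463695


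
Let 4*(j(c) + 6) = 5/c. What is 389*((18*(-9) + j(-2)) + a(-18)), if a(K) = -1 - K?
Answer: -471857/8 ≈ -58982.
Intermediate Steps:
j(c) = -6 + 5/(4*c) (j(c) = -6 + (5/c)/4 = -6 + 5/(4*c))
389*((18*(-9) + j(-2)) + a(-18)) = 389*((18*(-9) + (-6 + (5/4)/(-2))) + (-1 - 1*(-18))) = 389*((-162 + (-6 + (5/4)*(-½))) + (-1 + 18)) = 389*((-162 + (-6 - 5/8)) + 17) = 389*((-162 - 53/8) + 17) = 389*(-1349/8 + 17) = 389*(-1213/8) = -471857/8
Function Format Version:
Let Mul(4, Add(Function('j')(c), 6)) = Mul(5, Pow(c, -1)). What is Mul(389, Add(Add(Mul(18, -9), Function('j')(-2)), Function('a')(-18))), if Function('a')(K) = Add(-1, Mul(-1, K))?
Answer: Rational(-471857, 8) ≈ -58982.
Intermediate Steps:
Function('j')(c) = Add(-6, Mul(Rational(5, 4), Pow(c, -1))) (Function('j')(c) = Add(-6, Mul(Rational(1, 4), Mul(5, Pow(c, -1)))) = Add(-6, Mul(Rational(5, 4), Pow(c, -1))))
Mul(389, Add(Add(Mul(18, -9), Function('j')(-2)), Function('a')(-18))) = Mul(389, Add(Add(Mul(18, -9), Add(-6, Mul(Rational(5, 4), Pow(-2, -1)))), Add(-1, Mul(-1, -18)))) = Mul(389, Add(Add(-162, Add(-6, Mul(Rational(5, 4), Rational(-1, 2)))), Add(-1, 18))) = Mul(389, Add(Add(-162, Add(-6, Rational(-5, 8))), 17)) = Mul(389, Add(Add(-162, Rational(-53, 8)), 17)) = Mul(389, Add(Rational(-1349, 8), 17)) = Mul(389, Rational(-1213, 8)) = Rational(-471857, 8)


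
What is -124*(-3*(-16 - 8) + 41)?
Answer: -14012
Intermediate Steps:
-124*(-3*(-16 - 8) + 41) = -124*(-3*(-24) + 41) = -124*(72 + 41) = -124*113 = -14012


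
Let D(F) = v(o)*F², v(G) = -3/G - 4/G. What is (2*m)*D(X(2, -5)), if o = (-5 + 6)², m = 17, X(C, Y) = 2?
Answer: -952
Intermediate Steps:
o = 1 (o = 1² = 1)
v(G) = -7/G
D(F) = -7*F² (D(F) = (-7/1)*F² = (-7*1)*F² = -7*F²)
(2*m)*D(X(2, -5)) = (2*17)*(-7*2²) = 34*(-7*4) = 34*(-28) = -952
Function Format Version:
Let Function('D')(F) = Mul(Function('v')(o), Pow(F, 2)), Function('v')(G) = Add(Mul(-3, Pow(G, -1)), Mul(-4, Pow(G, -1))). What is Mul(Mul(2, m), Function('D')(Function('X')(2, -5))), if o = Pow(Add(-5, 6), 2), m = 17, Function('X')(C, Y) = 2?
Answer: -952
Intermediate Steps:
o = 1 (o = Pow(1, 2) = 1)
Function('v')(G) = Mul(-7, Pow(G, -1))
Function('D')(F) = Mul(-7, Pow(F, 2)) (Function('D')(F) = Mul(Mul(-7, Pow(1, -1)), Pow(F, 2)) = Mul(Mul(-7, 1), Pow(F, 2)) = Mul(-7, Pow(F, 2)))
Mul(Mul(2, m), Function('D')(Function('X')(2, -5))) = Mul(Mul(2, 17), Mul(-7, Pow(2, 2))) = Mul(34, Mul(-7, 4)) = Mul(34, -28) = -952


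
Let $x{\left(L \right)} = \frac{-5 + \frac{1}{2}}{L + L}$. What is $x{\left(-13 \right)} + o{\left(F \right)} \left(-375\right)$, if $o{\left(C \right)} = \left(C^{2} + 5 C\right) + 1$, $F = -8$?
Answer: $- \frac{487491}{52} \approx -9374.8$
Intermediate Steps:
$o{\left(C \right)} = 1 + C^{2} + 5 C$
$x{\left(L \right)} = - \frac{9}{4 L}$ ($x{\left(L \right)} = \frac{-5 + \frac{1}{2}}{2 L} = - \frac{9 \frac{1}{2 L}}{2} = - \frac{9}{4 L}$)
$x{\left(-13 \right)} + o{\left(F \right)} \left(-375\right) = - \frac{9}{4 \left(-13\right)} + \left(1 + \left(-8\right)^{2} + 5 \left(-8\right)\right) \left(-375\right) = \left(- \frac{9}{4}\right) \left(- \frac{1}{13}\right) + \left(1 + 64 - 40\right) \left(-375\right) = \frac{9}{52} + 25 \left(-375\right) = \frac{9}{52} - 9375 = - \frac{487491}{52}$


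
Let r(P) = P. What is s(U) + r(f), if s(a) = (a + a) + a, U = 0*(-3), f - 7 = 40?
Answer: 47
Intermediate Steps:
f = 47 (f = 7 + 40 = 47)
U = 0
s(a) = 3*a (s(a) = 2*a + a = 3*a)
s(U) + r(f) = 3*0 + 47 = 0 + 47 = 47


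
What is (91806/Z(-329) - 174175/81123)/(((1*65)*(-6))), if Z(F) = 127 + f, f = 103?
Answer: -1851879472/1819183275 ≈ -1.0180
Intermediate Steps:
Z(F) = 230 (Z(F) = 127 + 103 = 230)
(91806/Z(-329) - 174175/81123)/(((1*65)*(-6))) = (91806/230 - 174175/81123)/(((1*65)*(-6))) = (91806*(1/230) - 174175*1/81123)/((65*(-6))) = (45903/115 - 174175/81123)/(-390) = (3703758944/9329145)*(-1/390) = -1851879472/1819183275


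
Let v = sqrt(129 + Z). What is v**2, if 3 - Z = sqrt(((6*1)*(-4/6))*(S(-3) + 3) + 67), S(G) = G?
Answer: 132 - sqrt(67) ≈ 123.81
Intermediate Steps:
Z = 3 - sqrt(67) (Z = 3 - sqrt(((6*1)*(-4/6))*(-3 + 3) + 67) = 3 - sqrt((6*(-4*1/6))*0 + 67) = 3 - sqrt((6*(-2/3))*0 + 67) = 3 - sqrt(-4*0 + 67) = 3 - sqrt(0 + 67) = 3 - sqrt(67) ≈ -5.1854)
v = sqrt(132 - sqrt(67)) (v = sqrt(129 + (3 - sqrt(67))) = sqrt(132 - sqrt(67)) ≈ 11.127)
v**2 = (sqrt(132 - sqrt(67)))**2 = 132 - sqrt(67)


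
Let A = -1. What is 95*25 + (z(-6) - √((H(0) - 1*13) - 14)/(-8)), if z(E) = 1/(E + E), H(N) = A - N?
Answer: 28499/12 + I*√7/4 ≈ 2374.9 + 0.66144*I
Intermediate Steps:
H(N) = -1 - N
z(E) = 1/(2*E)
95*25 + (z(-6) - √((H(0) - 1*13) - 14)/(-8)) = 95*25 + ((½)/(-6) - √(((-1 - 1*0) - 1*13) - 14)/(-8)) = 2375 + ((½)*(-⅙) - √(((-1 + 0) - 13) - 14)*(-1)/8) = 2375 + (-1/12 - √((-1 - 13) - 14)*(-1)/8) = 2375 + (-1/12 - √(-14 - 14)*(-1)/8) = 2375 + (-1/12 - √(-28)*(-1)/8) = 2375 + (-1/12 - 2*I*√7*(-1)/8) = 2375 + (-1/12 - (-1)*I*√7/4) = 2375 + (-1/12 + I*√7/4) = 28499/12 + I*√7/4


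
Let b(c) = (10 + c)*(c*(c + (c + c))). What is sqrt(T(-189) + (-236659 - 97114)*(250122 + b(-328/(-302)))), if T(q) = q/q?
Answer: I*sqrt(43408921652751014081)/22801 ≈ 2.8896e+5*I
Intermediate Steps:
T(q) = 1
b(c) = 3*c**2*(10 + c) (b(c) = (10 + c)*(c*(c + 2*c)) = (10 + c)*(c*(3*c)) = (10 + c)*(3*c**2) = 3*c**2*(10 + c))
sqrt(T(-189) + (-236659 - 97114)*(250122 + b(-328/(-302)))) = sqrt(1 + (-236659 - 97114)*(250122 + 3*(-328/(-302))**2*(10 - 328/(-302)))) = sqrt(1 - 333773*(250122 + 3*(-328*(-1/302))**2*(10 - 328*(-1/302)))) = sqrt(1 - 333773*(250122 + 3*(164/151)**2*(10 + 164/151))) = sqrt(1 - 333773*(250122 + 3*(26896/22801)*(1674/151))) = sqrt(1 - 333773*(250122 + 135071712/3442951)) = sqrt(1 - 333773*861292861734/3442951) = sqrt(1 - 287476302339542382/3442951) = sqrt(-287476302336099431/3442951) = I*sqrt(43408921652751014081)/22801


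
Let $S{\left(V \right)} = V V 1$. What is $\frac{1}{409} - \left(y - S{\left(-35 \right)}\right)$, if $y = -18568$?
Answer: $\frac{8095338}{409} \approx 19793.0$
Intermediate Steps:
$S{\left(V \right)} = V^{2}$ ($S{\left(V \right)} = V^{2} \cdot 1 = V^{2}$)
$\frac{1}{409} - \left(y - S{\left(-35 \right)}\right) = \frac{1}{409} - \left(-18568 - \left(-35\right)^{2}\right) = \frac{1}{409} - \left(-18568 - 1225\right) = \frac{1}{409} - -19793 = \frac{1}{409} + 19793 = \frac{8095338}{409}$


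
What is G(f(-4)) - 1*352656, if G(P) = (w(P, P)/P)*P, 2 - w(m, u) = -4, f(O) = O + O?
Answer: -352650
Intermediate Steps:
f(O) = 2*O
w(m, u) = 6 (w(m, u) = 2 - 1*(-4) = 2 + 4 = 6)
G(P) = 6 (G(P) = (6/P)*P = 6)
G(f(-4)) - 1*352656 = 6 - 1*352656 = 6 - 352656 = -352650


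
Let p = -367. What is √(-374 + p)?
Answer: I*√741 ≈ 27.221*I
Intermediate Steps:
√(-374 + p) = √(-374 - 367) = √(-741) = I*√741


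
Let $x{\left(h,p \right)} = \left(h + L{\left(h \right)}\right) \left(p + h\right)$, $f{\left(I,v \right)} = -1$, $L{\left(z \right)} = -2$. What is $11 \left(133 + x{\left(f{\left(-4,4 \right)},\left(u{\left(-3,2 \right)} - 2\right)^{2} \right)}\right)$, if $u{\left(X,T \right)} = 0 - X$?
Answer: $1463$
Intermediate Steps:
$u{\left(X,T \right)} = - X$
$x{\left(h,p \right)} = \left(-2 + h\right) \left(h + p\right)$ ($x{\left(h,p \right)} = \left(h - 2\right) \left(p + h\right) = \left(-2 + h\right) \left(h + p\right)$)
$11 \left(133 + x{\left(f{\left(-4,4 \right)},\left(u{\left(-3,2 \right)} - 2\right)^{2} \right)}\right) = 11 \left(133 - \left(-2 - 1 + 3 \left(\left(-1\right) \left(-3\right) - 2\right)^{2}\right)\right) = 11 \left(133 + \left(1 + 2 - 2 \left(3 - 2\right)^{2} - \left(3 - 2\right)^{2}\right)\right) = 11 \left(133 + \left(1 + 2 - 2 \cdot 1^{2} - 1^{2}\right)\right) = 11 \left(133 + \left(1 + 2 - 2 - 1\right)\right) = 11 \left(133 + 0\right) = 11 \cdot 133 = 1463$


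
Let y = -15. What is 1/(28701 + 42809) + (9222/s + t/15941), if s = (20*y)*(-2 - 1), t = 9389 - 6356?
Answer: 89231252216/8549556825 ≈ 10.437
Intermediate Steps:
t = 3033
s = 900 (s = (20*(-15))*(-2 - 1) = -300*(-3) = 900)
1/(28701 + 42809) + (9222/s + t/15941) = 1/(28701 + 42809) + (9222/900 + 3033/15941) = 1/71510 + (9222*(1/900) + 3033*(1/15941)) = 1/71510 + (1537/150 + 3033/15941) = 1/71510 + 24956267/2391150 = 89231252216/8549556825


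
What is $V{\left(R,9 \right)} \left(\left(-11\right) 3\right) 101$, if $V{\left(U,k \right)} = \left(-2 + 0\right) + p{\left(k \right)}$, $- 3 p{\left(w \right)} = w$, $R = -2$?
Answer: $16665$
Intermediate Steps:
$p{\left(w \right)} = - \frac{w}{3}$
$V{\left(U,k \right)} = -2 - \frac{k}{3}$ ($V{\left(U,k \right)} = \left(-2 + 0\right) - \frac{k}{3} = -2 - \frac{k}{3}$)
$V{\left(R,9 \right)} \left(\left(-11\right) 3\right) 101 = \left(-2 - 3\right) \left(\left(-11\right) 3\right) 101 = \left(-2 - 3\right) \left(-33\right) 101 = \left(-5\right) \left(-33\right) 101 = 165 \cdot 101 = 16665$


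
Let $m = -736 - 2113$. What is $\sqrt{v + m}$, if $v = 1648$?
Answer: $i \sqrt{1201} \approx 34.655 i$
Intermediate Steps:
$m = -2849$
$\sqrt{v + m} = \sqrt{1648 - 2849} = \sqrt{-1201} = i \sqrt{1201}$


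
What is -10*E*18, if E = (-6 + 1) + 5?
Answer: 0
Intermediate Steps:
E = 0 (E = -5 + 5 = 0)
-10*E*18 = -10*0*18 = 0*18 = 0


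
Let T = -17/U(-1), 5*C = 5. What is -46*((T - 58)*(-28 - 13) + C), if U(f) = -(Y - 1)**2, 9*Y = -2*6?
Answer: -5073708/49 ≈ -1.0355e+5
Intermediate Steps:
Y = -4/3 (Y = (-2*6)/9 = (1/9)*(-12) = -4/3 ≈ -1.3333)
C = 1 (C = (1/5)*5 = 1)
U(f) = -49/9 (U(f) = -(-4/3 - 1)**2 = -(-7/3)**2 = -1*49/9 = -49/9)
T = 153/49 (T = -17/(-49/9) = -17*(-9/49) = 153/49 ≈ 3.1224)
-46*((T - 58)*(-28 - 13) + C) = -46*((153/49 - 58)*(-28 - 13) + 1) = -46*(-2689/49*(-41) + 1) = -46*(110249/49 + 1) = -46*110298/49 = -5073708/49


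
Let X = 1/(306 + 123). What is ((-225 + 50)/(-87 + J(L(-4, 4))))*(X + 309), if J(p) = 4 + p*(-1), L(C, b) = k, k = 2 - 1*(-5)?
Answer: 2319835/3861 ≈ 600.84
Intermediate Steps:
X = 1/429 ≈ 0.0023310
k = 7 (k = 2 + 5 = 7)
L(C, b) = 7
J(p) = 4 - p
((-225 + 50)/(-87 + J(L(-4, 4))))*(X + 309) = ((-225 + 50)/(-87 + (4 - 1*7)))*(1/429 + 309) = -175/(-87 + (4 - 7))*(132562/429) = -175/(-87 - 3)*(132562/429) = -175/(-90)*(132562/429) = -175*(-1/90)*(132562/429) = (35/18)*(132562/429) = 2319835/3861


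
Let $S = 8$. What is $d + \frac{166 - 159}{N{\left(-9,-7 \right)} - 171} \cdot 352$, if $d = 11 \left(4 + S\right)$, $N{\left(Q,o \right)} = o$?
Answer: $\frac{10516}{89} \approx 118.16$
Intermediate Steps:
$d = 132$ ($d = 11 \left(4 + 8\right) = 11 \cdot 12 = 132$)
$d + \frac{166 - 159}{N{\left(-9,-7 \right)} - 171} \cdot 352 = 132 + \frac{166 - 159}{-7 - 171} \cdot 352 = 132 + \frac{7}{-178} \cdot 352 = 132 + 7 \left(- \frac{1}{178}\right) 352 = 132 - \frac{1232}{89} = \frac{10516}{89}$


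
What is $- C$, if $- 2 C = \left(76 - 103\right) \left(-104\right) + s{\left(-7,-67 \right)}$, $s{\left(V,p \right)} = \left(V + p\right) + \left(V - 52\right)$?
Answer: $\frac{2675}{2} \approx 1337.5$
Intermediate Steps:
$s{\left(V,p \right)} = -52 + p + 2 V$ ($s{\left(V,p \right)} = \left(V + p\right) + \left(-52 + V\right) = -52 + p + 2 V$)
$C = - \frac{2675}{2}$ ($C = - \frac{\left(76 - 103\right) \left(-104\right) - 133}{2} = - \frac{\left(-27\right) \left(-104\right) - 133}{2} = - \frac{2808 - 133}{2} = \left(- \frac{1}{2}\right) 2675 = - \frac{2675}{2} \approx -1337.5$)
$- C = \left(-1\right) \left(- \frac{2675}{2}\right) = \frac{2675}{2}$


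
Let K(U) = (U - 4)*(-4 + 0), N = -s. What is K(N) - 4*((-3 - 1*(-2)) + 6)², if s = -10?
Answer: -124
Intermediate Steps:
N = 10 (N = -1*(-10) = 10)
K(U) = 16 - 4*U (K(U) = (-4 + U)*(-4) = 16 - 4*U)
K(N) - 4*((-3 - 1*(-2)) + 6)² = (16 - 4*10) - 4*((-3 - 1*(-2)) + 6)² = (16 - 40) - 4*((-3 + 2) + 6)² = -24 - 4*(-1 + 6)² = -24 - 4*5² = -24 - 4*25 = -24 - 100 = -124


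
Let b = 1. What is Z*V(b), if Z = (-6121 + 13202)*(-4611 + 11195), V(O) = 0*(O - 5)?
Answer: 0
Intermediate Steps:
V(O) = 0 (V(O) = 0*(-5 + O) = 0)
Z = 46621304 (Z = 7081*6584 = 46621304)
Z*V(b) = 46621304*0 = 0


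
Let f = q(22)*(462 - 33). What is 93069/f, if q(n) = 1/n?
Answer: 62046/13 ≈ 4772.8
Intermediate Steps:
q(n) = 1/n
f = 39/2 (f = (462 - 33)/22 = (1/22)*429 = 39/2 ≈ 19.500)
93069/f = 93069/(39/2) = 93069*(2/39) = 62046/13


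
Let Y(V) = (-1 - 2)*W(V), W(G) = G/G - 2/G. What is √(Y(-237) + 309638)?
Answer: 3*√214714653/79 ≈ 556.45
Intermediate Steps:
W(G) = 1 - 2/G
Y(V) = -3*(-2 + V)/V (Y(V) = (-1 - 2)*((-2 + V)/V) = -3*(-2 + V)/V)
√(Y(-237) + 309638) = √((-3 + 6/(-237)) + 309638) = √((-3 + 6*(-1/237)) + 309638) = √((-3 - 2/79) + 309638) = √(-239/79 + 309638) = √(24461163/79) = 3*√214714653/79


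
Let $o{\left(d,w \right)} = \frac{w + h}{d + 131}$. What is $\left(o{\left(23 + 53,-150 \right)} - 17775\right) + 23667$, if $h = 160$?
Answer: $\frac{1219654}{207} \approx 5892.0$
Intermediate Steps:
$o{\left(d,w \right)} = \frac{160 + w}{131 + d}$ ($o{\left(d,w \right)} = \frac{w + 160}{d + 131} = \frac{160 + w}{131 + d}$)
$\left(o{\left(23 + 53,-150 \right)} - 17775\right) + 23667 = \left(\frac{160 - 150}{131 + \left(23 + 53\right)} - 17775\right) + 23667 = \left(\frac{1}{131 + 76} \cdot 10 - 17775\right) + 23667 = \left(\frac{1}{207} \cdot 10 - 17775\right) + 23667 = \left(\frac{10}{207} - 17775\right) + 23667 = - \frac{3679415}{207} + 23667 = \frac{1219654}{207}$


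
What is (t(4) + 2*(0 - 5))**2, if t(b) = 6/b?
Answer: 289/4 ≈ 72.250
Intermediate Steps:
(t(4) + 2*(0 - 5))**2 = (6/4 + 2*(0 - 5))**2 = (6*(1/4) + 2*(-5))**2 = (3/2 - 10)**2 = (-17/2)**2 = 289/4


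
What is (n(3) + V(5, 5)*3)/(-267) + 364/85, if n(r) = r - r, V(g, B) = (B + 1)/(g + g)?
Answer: 6469/1513 ≈ 4.2756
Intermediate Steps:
V(g, B) = (1 + B)/(2*g) (V(g, B) = (1 + B)/((2*g)) = (1 + B)*(1/(2*g)) = (1 + B)/(2*g))
n(r) = 0
(n(3) + V(5, 5)*3)/(-267) + 364/85 = (0 + ((½)*(1 + 5)/5)*3)/(-267) + 364/85 = (0 + ((½)*(⅕)*6)*3)*(-1/267) + 364*(1/85) = (0 + (⅗)*3)*(-1/267) + 364/85 = (0 + 9/5)*(-1/267) + 364/85 = (9/5)*(-1/267) + 364/85 = -3/445 + 364/85 = 6469/1513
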